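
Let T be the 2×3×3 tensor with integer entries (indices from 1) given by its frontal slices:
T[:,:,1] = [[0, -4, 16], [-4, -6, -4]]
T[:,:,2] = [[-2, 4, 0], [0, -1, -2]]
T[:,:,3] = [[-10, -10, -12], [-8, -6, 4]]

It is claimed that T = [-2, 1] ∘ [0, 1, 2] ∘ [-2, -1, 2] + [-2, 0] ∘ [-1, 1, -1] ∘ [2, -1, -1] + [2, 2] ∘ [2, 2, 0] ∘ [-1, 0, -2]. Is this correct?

No

Reconstruct entry (1,3,1) from the claimed factors: Σₗ aₗ[1]bₗ[3]cₗ[1] = (-2)·(2)·(-2) + (-2)·(-1)·(2) + (2)·(0)·(-1) = 12, but T[1,3,1] = 16. The claim is false.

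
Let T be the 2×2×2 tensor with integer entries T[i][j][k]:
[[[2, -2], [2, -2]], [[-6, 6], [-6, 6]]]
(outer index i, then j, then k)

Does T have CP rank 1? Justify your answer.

Yes

The mode-1 fibre T[:,0,0] = [2, -6] gives a = [1, -3] (primitive direction); the mode-2 fibre T[0,:,0] = [2, 2] gives b = [1, 1]; then c[k] = T[0,0,k] / (a[0]·b[0]) = [2, -2] / 1 = [2, -2].
Expanding [1, -3] (x) [1, 1] (x) [2, -2] reproduces all 8 entries of T, so T = [1, -3] (x) [1, 1] (x) [2, -2] and rank(T) ≤ 1.
Equivalently every frontal slice T[:,:,k] is c[k] times the rank-1 matrix [1, -3] (x) [1, 1]. So T has rank 1 (it is nonzero).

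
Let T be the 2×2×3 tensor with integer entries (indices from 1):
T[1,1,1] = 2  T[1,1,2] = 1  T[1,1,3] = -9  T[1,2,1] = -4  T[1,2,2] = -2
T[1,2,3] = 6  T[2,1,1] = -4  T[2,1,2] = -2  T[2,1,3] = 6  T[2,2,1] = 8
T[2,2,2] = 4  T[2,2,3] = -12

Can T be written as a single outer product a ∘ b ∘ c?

No

The mode-1 unfolding of T (rows indexed by i, columns by (j,k) = (1,1), (1,2), (1,3), (2,1), (2,2), (2,3)) is [[2, 1, -9, -4, -2, 6], [-4, -2, 6, 8, 4, -12]].
There the 2×2 minor on rows i ∈ {1, 2}, columns (j,k) ∈ {(1,1), (1,3)} is det [[2, -9], [-4, 6]] = -24 ≠ 0, so this unfolding has rank ≥ 2; CP rank is at least every unfolding rank, so rank(T) ≥ 2.
In particular rank(T) ≥ 2 > 1, so T is not rank-1.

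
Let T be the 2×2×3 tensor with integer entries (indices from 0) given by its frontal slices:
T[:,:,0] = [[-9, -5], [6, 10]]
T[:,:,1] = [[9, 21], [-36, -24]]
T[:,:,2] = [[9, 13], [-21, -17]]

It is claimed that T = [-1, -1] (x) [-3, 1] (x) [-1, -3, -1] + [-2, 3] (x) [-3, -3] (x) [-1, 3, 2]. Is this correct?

Yes

Reconstruct entrywise from the claimed factors. For example, T[1,0,2] = -21 and Σₗ aₗ[1]bₗ[0]cₗ[2] = (-1)·(-3)·(-1) + (3)·(-3)·(2) = -21; checking all 12 entries, every one matches. The claim holds.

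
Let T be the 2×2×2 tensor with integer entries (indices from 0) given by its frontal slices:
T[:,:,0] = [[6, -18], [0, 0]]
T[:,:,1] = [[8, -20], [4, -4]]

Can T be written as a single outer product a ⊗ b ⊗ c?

No

The mode-2 unfolding of T (rows indexed by j, columns by (i,k) = (0,0), (0,1), (1,0), (1,1)) is [[6, 8, 0, 4], [-18, -20, 0, -4]].
There the 2×2 minor on rows j ∈ {0, 1}, columns (i,k) ∈ {(0,0), (0,1)} is det [[6, 8], [-18, -20]] = 24 ≠ 0, so this unfolding has rank ≥ 2; CP rank is at least every unfolding rank, so rank(T) ≥ 2.
In particular rank(T) ≥ 2 > 1, so T is not rank-1.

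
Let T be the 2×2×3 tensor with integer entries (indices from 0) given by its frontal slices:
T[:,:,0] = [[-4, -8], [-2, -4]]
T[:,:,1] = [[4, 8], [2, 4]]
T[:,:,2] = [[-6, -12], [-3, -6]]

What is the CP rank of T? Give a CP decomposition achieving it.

rank(T) = 1

Lower bound: T ≠ 0 (e.g. T[0,0,0] = -4), so rank(T) ≥ 1.
Upper bound: if T = a ⊗ b ⊗ c then every fibre of T is a multiple of the corresponding factor, so read the factors off the fibres through the nonzero entry T[0,0,0] = -4.
The mode-1 fibre T[:,0,0] = [-4, -2] gives a = [2, 1] (primitive direction); the mode-2 fibre T[0,:,0] = [-4, -8] gives b = [1, 2]; then c[k] = T[0,0,k] / (a[0]·b[0]) = [-4, 4, -6] / 2 = [-2, 2, -3].
Expanding [2, 1] ⊗ [1, 2] ⊗ [-2, 2, -3] reproduces all 12 entries of T, so T = [2, 1] ⊗ [1, 2] ⊗ [-2, 2, -3] and rank(T) ≤ 1.
These bounds meet, so rank(T) = 1.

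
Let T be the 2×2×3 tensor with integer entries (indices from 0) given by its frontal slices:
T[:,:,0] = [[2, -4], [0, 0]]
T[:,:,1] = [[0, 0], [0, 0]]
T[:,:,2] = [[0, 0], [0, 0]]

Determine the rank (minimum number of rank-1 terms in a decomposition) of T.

Lower bound: T ≠ 0 (e.g. T[0,0,0] = 2), so rank(T) ≥ 1.
Upper bound: the mode-1 fibre T[:,0,0] = [2, 0] gives a = [1, 0] (primitive direction); the mode-2 fibre T[0,:,0] = [2, -4] gives b = [1, -2]; then c[k] = T[0,0,k] / (a[0]·b[0]) = [2, 0, 0] / 1 = [2, 0, 0].
Expanding [1, 0] ⊗ [1, -2] ⊗ [2, 0, 0] reproduces all 12 entries of T, so T = [1, 0] ⊗ [1, -2] ⊗ [2, 0, 0] and rank(T) ≤ 1.
These bounds meet, so rank(T) = 1.

1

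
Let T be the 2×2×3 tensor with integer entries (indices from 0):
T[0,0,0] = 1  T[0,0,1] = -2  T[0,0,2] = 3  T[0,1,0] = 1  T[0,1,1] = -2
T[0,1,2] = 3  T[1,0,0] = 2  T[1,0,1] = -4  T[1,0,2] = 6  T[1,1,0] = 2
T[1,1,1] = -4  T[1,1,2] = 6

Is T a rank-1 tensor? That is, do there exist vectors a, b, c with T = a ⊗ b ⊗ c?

Yes

If T = a ⊗ b ⊗ c then every fibre of T is a multiple of the corresponding factor, so read the factors off the fibres through the nonzero entry T[0,0,0] = 1.
The mode-1 fibre T[:,0,0] = [1, 2] gives a = (1, 2) (primitive direction); the mode-2 fibre T[0,:,0] = [1, 1] gives b = (1, 1); then c[k] = T[0,0,k] / (a[0]·b[0]) = [1, -2, 3] / 1 = (1, -2, 3).
Expanding (1, 2) ⊗ (1, 1) ⊗ (1, -2, 3) reproduces all 12 entries of T, so T = (1, 2) ⊗ (1, 1) ⊗ (1, -2, 3) and rank(T) ≤ 1.
Equivalently every frontal slice T[:,:,k] is c[k] times the rank-1 matrix (1, 2) ⊗ (1, 1). So T has rank 1 (it is nonzero).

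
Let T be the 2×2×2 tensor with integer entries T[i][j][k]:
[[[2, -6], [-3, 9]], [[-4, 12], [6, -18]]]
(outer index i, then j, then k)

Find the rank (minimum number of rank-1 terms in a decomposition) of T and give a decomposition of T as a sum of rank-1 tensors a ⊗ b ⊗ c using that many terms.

Lower bound: T ≠ 0 (e.g. T[0,0,0] = 2), so rank(T) ≥ 1.
Upper bound: if T = a ⊗ b ⊗ c then every fibre of T is a multiple of the corresponding factor, so read the factors off the fibres through the nonzero entry T[0,0,0] = 2.
The mode-1 fibre T[:,0,0] = [2, -4] gives a = (1, -2) (primitive direction); the mode-2 fibre T[0,:,0] = [2, -3] gives b = (2, -3); then c[k] = T[0,0,k] / (a[0]·b[0]) = [2, -6] / 2 = (1, -3).
Expanding (1, -2) ⊗ (2, -3) ⊗ (1, -3) reproduces all 8 entries of T, so T = (1, -2) ⊗ (2, -3) ⊗ (1, -3) and rank(T) ≤ 1.
These bounds meet, so rank(T) = 1.

rank(T) = 1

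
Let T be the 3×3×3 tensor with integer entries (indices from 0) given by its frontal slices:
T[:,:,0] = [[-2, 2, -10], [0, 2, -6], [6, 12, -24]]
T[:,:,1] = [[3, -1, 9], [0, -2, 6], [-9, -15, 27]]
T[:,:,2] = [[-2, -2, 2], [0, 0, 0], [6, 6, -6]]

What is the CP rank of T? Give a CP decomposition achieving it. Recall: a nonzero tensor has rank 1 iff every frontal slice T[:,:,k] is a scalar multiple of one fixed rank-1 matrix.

Lower bound: in the mode-2 unfolding of T (rows indexed by j, columns by (i,k)) the 2×2 minor on rows j ∈ {0, 1}, columns (i,k) ∈ {(0,0), (0,1)} is det [[-2, 3], [2, -1]] = -4 ≠ 0, so that unfolding has rank ≥ 2 and hence rank(T) ≥ 2 (CP rank is at least every unfolding rank, though it can be larger).
Upper bound: with S_k = T[:,:,k], the two rank-1 terms a₁b₁ᵀ, a₂b₂ᵀ are the rank-1 members of the pencil x·S₀ + y·S₁.
The 2×2 minor of x·S₀ + y·S₁ on rows {0,1}, columns {0,1} is −4·x² + 10·xy − 6·y² = (-2)·(2·x − 3·y)(x − y), vanishing at (x:y) = (3:2) and (1:1).
M₁ = 3·S₀ + 2·S₁ = [[0, 4, -12], [0, 2, -6], [0, 6, -18]] = 2·[2, 1, 3][0, 1, -3]ᵀ and M₂ = S₀ + S₁ = [[1, 1, -1], [0, 0, 0], [-3, -3, 3]] = [1, 0, -3][1, 1, -1]ᵀ, so take a₁ = [2, 1, 3], b₁ = [0, 1, -3], a₂ = [1, 0, -3], b₂ = [1, 1, -1].
Each slice is an integer combination of E₁ = a₁b₁ᵀ and E₂ = a₂b₂ᵀ: S₀ = 2·E₁ − 2·E₂, S₁ = −2·E₁ + 3·E₂, S₂ = −2·E₂; reading off coefficients, c₁ = [2, -2, 0] and c₂ = [-2, 3, -2].
Hence T = [2, 1, 3] ⊗ [0, 1, -3] ⊗ [2, -2, 0] + [1, 0, -3] ⊗ [1, 1, -1] ⊗ [-2, 3, -2], so rank(T) ≤ 2.
These bounds meet, so rank(T) = 2.

rank(T) = 2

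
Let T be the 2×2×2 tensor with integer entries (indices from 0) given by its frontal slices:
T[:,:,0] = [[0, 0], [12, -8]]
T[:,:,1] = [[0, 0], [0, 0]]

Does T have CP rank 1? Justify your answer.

Yes

If T = a ∘ b ∘ c then every fibre of T is a multiple of the corresponding factor, so read the factors off the fibres through the nonzero entry T[1,0,0] = 12.
The mode-1 fibre T[:,0,0] = [0, 12] gives a = [0, 1] (primitive direction); the mode-2 fibre T[1,:,0] = [12, -8] gives b = [3, -2]; then c[k] = T[1,0,k] / (a[1]·b[0]) = [12, 0] / 3 = [4, 0].
Expanding [0, 1] ∘ [3, -2] ∘ [4, 0] reproduces all 8 entries of T, so T = [0, 1] ∘ [3, -2] ∘ [4, 0] and rank(T) ≤ 1.
Equivalently every frontal slice T[:,:,k] is c[k] times the rank-1 matrix [0, 1] ∘ [3, -2]. So T has rank 1 (it is nonzero).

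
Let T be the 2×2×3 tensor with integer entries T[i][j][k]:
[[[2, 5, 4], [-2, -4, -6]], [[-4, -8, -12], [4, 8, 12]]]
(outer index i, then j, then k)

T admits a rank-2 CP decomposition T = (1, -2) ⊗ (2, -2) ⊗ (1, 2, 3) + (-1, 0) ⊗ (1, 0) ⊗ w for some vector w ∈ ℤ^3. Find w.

w = (0, -1, 2)

Subtract the known terms from T to get the rank-1 residual R = (-1, 0) ⊗ (1, 0) ⊗ w, so R[i,j,k] = a[i]·b[j]·w[k]. Pick indices with nonzero a[0]·b[0] = (-1)·(1) = -1. Only the fibre through (0,0,·) is needed: R[0,0,:] = T[0,0,:] − Σₗ aₗ[0]bₗ[0]cₗ = [2, 5, 4] − (1)·(2)·(1, 2, 3) = [0, 1, -2]. Then w[k] = R[0,0,k] / -1 for each k, giving w = [0, 1, -2] / -1 = (0, -1, 2).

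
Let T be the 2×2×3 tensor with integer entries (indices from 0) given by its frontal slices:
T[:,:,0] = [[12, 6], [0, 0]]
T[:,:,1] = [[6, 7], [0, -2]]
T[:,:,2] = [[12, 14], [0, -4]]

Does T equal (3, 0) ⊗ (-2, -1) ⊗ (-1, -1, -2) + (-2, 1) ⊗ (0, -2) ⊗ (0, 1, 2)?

No

Reconstruct entry (0,0,0) from the claimed factors: Σₗ aₗ[0]bₗ[0]cₗ[0] = (3)·(-2)·(-1) + (-2)·(0)·(0) = 6, but T[0,0,0] = 12. The claim is false.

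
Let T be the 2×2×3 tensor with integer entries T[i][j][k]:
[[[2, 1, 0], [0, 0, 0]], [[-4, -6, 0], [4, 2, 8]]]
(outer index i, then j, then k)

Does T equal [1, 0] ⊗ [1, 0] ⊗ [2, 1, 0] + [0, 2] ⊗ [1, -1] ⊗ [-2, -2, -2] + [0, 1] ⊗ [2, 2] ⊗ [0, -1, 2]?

Yes

Reconstruct entrywise from the claimed factors. For example, T[1,0,1] = -6 and Σₗ aₗ[1]bₗ[0]cₗ[1] = (0)·(1)·(1) + (2)·(1)·(-2) + (1)·(2)·(-1) = -6; checking all 12 entries, every one matches. The claim holds.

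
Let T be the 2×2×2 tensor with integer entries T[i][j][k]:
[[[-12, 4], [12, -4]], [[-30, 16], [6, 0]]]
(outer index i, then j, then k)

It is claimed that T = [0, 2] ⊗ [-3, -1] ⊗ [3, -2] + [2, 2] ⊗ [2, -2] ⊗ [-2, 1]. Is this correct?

Reconstruct entry (0,0,0) from the claimed factors: Σₗ aₗ[0]bₗ[0]cₗ[0] = (0)·(-3)·(3) + (2)·(2)·(-2) = -8, but T[0,0,0] = -12. The claim is false.

No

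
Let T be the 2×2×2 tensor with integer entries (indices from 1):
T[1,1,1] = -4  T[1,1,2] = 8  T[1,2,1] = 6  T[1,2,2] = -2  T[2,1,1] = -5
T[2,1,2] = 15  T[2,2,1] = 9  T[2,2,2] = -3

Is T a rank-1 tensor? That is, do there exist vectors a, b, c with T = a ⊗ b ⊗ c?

The mode-3 unfolding of T (rows indexed by k, columns by (i,j) = (1,1), (1,2), (2,1), (2,2)) is [[-4, 6, -5, 9], [8, -2, 15, -3]].
There the 2×2 minor on rows k ∈ {1, 2}, columns (i,j) ∈ {(1,1), (1,2)} is det [[-4, 6], [8, -2]] = -40 ≠ 0, so this unfolding has rank ≥ 2; CP rank is at least every unfolding rank, so rank(T) ≥ 2.
In particular rank(T) ≥ 2 > 1, so T is not rank-1.

No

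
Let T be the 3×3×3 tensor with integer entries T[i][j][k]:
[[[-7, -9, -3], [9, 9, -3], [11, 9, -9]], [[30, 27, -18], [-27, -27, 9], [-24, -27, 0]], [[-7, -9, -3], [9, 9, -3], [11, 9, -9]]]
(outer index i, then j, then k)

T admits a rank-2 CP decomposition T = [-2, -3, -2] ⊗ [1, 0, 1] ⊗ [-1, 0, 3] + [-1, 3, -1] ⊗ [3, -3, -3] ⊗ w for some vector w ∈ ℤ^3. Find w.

w = [3, 3, -1]

Subtract the known terms from T to get the rank-1 residual R = [-1, 3, -1] ⊗ [3, -3, -3] ⊗ w, so R[i,j,k] = a[i]·b[j]·w[k]. Pick indices with nonzero a[0]·b[0] = (-1)·(3) = -3. Only the fibre through (0,0,·) is needed: R[0,0,:] = T[0,0,:] − Σₗ aₗ[0]bₗ[0]cₗ = [-7, -9, -3] − (-2)·(1)·[-1, 0, 3] = [-9, -9, 3]. Then w[k] = R[0,0,k] / -3 for each k, giving w = [-9, -9, 3] / -3 = [3, 3, -1].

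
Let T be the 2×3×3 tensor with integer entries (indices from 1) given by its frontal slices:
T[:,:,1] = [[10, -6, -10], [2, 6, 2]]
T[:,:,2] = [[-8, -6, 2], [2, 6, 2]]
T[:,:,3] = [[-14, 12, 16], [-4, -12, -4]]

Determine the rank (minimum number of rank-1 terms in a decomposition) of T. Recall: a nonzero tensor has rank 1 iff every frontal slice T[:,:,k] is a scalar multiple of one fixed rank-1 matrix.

Lower bound: in the mode-1 unfolding of T (rows indexed by i, columns by (j,k)) the 2×2 minor on rows i ∈ {1, 2}, columns (j,k) ∈ {(1,1), (1,2)} is det [[10, -8], [2, 2]] = 36 ≠ 0, so that unfolding has rank ≥ 2 and hence rank(T) ≥ 2 (CP rank is at least every unfolding rank, though it can be larger).
Upper bound: with S_k = T[:,:,k], the two rank-1 terms a₁b₁ᵀ, a₂b₂ᵀ are the rank-1 members of the pencil x·S₁ + y·S₂.
The 2×2 minor of x·S₁ + y·S₂ on rows {1,2}, columns {1,2} is 72·x² + 36·xy − 36·y² = 36·(2·x − y)(x + y), vanishing at (x:y) = (1:2) and (1:-1).
M₁ = S₁ + 2·S₂ = [[-6, -18, -6], [6, 18, 6]] = (-6)·[1, -1][1, 3, 1]ᵀ and M₂ = S₁ − S₂ = [[18, 0, -12], [0, 0, 0]] = 6·[1, 0][3, 0, -2]ᵀ, so take a₁ = [1, -1], b₁ = [1, 3, 1], a₂ = [1, 0], b₂ = [3, 0, -2].
Each slice is an integer combination of E₁ = a₁b₁ᵀ and E₂ = a₂b₂ᵀ: S₁ = −2·E₁ + 4·E₂, S₂ = −2·E₁ − 2·E₂, S₃ = 4·E₁ − 6·E₂; reading off coefficients, c₁ = [-2, -2, 4] and c₂ = [4, -2, -6].
Hence T = [1, -1] ⊗ [1, 3, 1] ⊗ [-2, -2, 4] + [1, 0] ⊗ [3, 0, -2] ⊗ [4, -2, -6], so rank(T) ≤ 2.
These bounds meet, so rank(T) = 2.

2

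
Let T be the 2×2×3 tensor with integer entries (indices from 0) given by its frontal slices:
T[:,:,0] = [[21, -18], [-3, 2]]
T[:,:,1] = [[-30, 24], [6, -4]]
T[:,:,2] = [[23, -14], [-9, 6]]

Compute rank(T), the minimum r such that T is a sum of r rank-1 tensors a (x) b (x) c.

Lower bound: the mode-2 unfolding of T (rows indexed by j, columns by (i,k) = (0,0), (0,1), (0,2), (1,0), (1,1), (1,2)) is [[21, -30, 23, -3, 6, -9], [-18, 24, -14, 2, -4, 6]].
There the 2×2 minor on rows j ∈ {0, 1}, columns (i,k) ∈ {(0,0), (0,1)} is det [[21, -30], [-18, 24]] = -36 ≠ 0, so this unfolding has rank ≥ 2; CP rank is at least every unfolding rank, so rank(T) ≥ 2. (Flattening ranks never certify an upper bound on CP rank; for that we must actually write T with 2 rank-1 terms.)
Upper bound — finding two terms. Write S_k = T[:,:,k] for the frontal slices: S₀ = [[21, -18], [-3, 2]], S₁ = [[-30, 24], [6, -4]], S₂ = [[23, -14], [-9, 6]].
If T = a₁ (x) b₁ (x) c₁ + a₂ (x) b₂ (x) c₂ then each S_k = c₁[k]·a₁b₁ᵀ + c₂[k]·a₂b₂ᵀ. S₀ and S₁ are linearly independent, so a₁b₁ᵀ and a₂b₂ᵀ must span the same plane of matrices: they are the rank-1 matrices of the form x·S₀ + y·S₁.
det(x·S₀ + y·S₁) is −12·x² + 36·xy − 24·y² = (-12)·(x − 2·y)(x − y), vanishing at (x:y) = (2:1) and (1:1).
M₁ = 2·S₀ + S₁ = [[12, -12], [0, 0]] = 12·[1, 0][1, -1]ᵀ and M₂ = S₀ + S₁ = [[-9, 6], [3, -2]] = −[3, -1][3, -2]ᵀ, so take a₁ = [1, 0], b₁ = [1, -1], a₂ = [3, -1], b₂ = [3, -2].
Each slice is an integer combination of E₁ = a₁b₁ᵀ and E₂ = a₂b₂ᵀ: S₀ = 12·E₁ + E₂, S₁ = −12·E₁ − 2·E₂, S₂ = −4·E₁ + 3·E₂; reading off coefficients, c₁ = [12, -12, -4] and c₂ = [1, -2, 3].
Hence T = [1, 0] (x) [1, -1] (x) [12, -12, -4] + [3, -1] (x) [3, -2] (x) [1, -2, 3], so rank(T) ≤ 2.
These bounds meet, so rank(T) = 2.

2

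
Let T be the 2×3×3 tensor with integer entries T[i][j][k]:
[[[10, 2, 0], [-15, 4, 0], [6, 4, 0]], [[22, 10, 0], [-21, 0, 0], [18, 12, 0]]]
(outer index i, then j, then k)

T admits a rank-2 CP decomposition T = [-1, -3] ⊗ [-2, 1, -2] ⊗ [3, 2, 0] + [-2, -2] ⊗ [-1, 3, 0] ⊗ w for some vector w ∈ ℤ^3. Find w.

w = [2, -1, 0]

Subtract the known terms from T to get the rank-1 residual R = [-2, -2] ⊗ [-1, 3, 0] ⊗ w, so R[i,j,k] = a[i]·b[j]·w[k]. Pick indices with nonzero a[0]·b[0] = (-2)·(-1) = 2. Only the fibre through (0,0,·) is needed: R[0,0,:] = T[0,0,:] − Σₗ aₗ[0]bₗ[0]cₗ = [10, 2, 0] − (-1)·(-2)·[3, 2, 0] = [4, -2, 0]. Then w[k] = R[0,0,k] / 2 for each k, giving w = [4, -2, 0] / 2 = [2, -1, 0].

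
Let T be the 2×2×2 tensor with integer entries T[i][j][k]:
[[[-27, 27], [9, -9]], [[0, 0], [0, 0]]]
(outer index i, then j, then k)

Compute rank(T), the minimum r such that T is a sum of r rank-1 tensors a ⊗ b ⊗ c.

Lower bound: T ≠ 0 (e.g. T[0,0,0] = -27), so rank(T) ≥ 1.
Upper bound: if T = a ⊗ b ⊗ c then every fibre of T is a multiple of the corresponding factor, so read the factors off the fibres through the nonzero entry T[0,0,0] = -27.
The mode-1 fibre T[:,0,0] = [-27, 0] gives a = [1, 0] (primitive direction); the mode-2 fibre T[0,:,0] = [-27, 9] gives b = [3, -1]; then c[k] = T[0,0,k] / (a[0]·b[0]) = [-27, 27] / 3 = [-9, 9].
Expanding [1, 0] ⊗ [3, -1] ⊗ [-9, 9] reproduces all 8 entries of T, so T = [1, 0] ⊗ [3, -1] ⊗ [-9, 9] and rank(T) ≤ 1.
These bounds meet, so rank(T) = 1.

1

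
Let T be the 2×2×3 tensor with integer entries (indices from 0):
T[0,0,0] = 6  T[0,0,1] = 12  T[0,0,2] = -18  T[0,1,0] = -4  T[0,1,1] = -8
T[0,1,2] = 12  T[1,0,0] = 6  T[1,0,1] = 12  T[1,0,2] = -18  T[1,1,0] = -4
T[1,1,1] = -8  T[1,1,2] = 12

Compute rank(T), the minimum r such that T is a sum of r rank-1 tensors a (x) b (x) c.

1

Lower bound: T ≠ 0 (e.g. T[0,0,0] = 6), so rank(T) ≥ 1.
Upper bound: if T = a (x) b (x) c then every fibre of T is a multiple of the corresponding factor, so read the factors off the fibres through the nonzero entry T[0,0,0] = 6.
The mode-1 fibre T[:,0,0] = [6, 6] gives a = (1, 1) (primitive direction); the mode-2 fibre T[0,:,0] = [6, -4] gives b = (3, -2); then c[k] = T[0,0,k] / (a[0]·b[0]) = [6, 12, -18] / 3 = (2, 4, -6).
Expanding (1, 1) (x) (3, -2) (x) (2, 4, -6) reproduces all 12 entries of T, so T = (1, 1) (x) (3, -2) (x) (2, 4, -6) and rank(T) ≤ 1.
These bounds meet, so rank(T) = 1.
Check entry T[1,1,2] = 12: (1)·(-2)·(-6) = 12.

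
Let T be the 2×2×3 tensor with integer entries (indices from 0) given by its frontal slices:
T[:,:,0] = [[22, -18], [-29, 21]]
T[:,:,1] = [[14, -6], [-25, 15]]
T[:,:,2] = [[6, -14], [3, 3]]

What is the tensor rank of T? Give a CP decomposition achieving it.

rank(T) = 2

Lower bound: in the mode-3 unfolding of T (rows indexed by k, columns by (i,j)) the 2×2 minor on rows k ∈ {0, 1}, columns (i,j) ∈ {(0,0), (0,1)} is det [[22, -18], [14, -6]] = 120 ≠ 0, so that unfolding has rank ≥ 2 and hence rank(T) ≥ 2 (CP rank is at least every unfolding rank, though it can be larger).
Upper bound: with S_k = T[:,:,k], the two rank-1 terms a₁b₁ᵀ, a₂b₂ᵀ are the rank-1 members of the pencil x·S₀ + y·S₁.
det(x·S₀ + y·S₁) is −60·x² + 60·y² = (-60)·(x − y)(x + y), vanishing at (x:y) = (1:1) and (1:-1).
M₁ = S₀ + S₁ = [[36, -24], [-54, 36]] = 6·(2, -3)(3, -2)ᵀ and M₂ = S₀ − S₁ = [[8, -12], [-4, 6]] = 2·(2, -1)(2, -3)ᵀ, so take a₁ = (2, -3), b₁ = (3, -2), a₂ = (2, -1), b₂ = (2, -3).
Each slice is an integer combination of E₁ = a₁b₁ᵀ and E₂ = a₂b₂ᵀ: S₀ = 3·E₁ + E₂, S₁ = 3·E₁ − E₂, S₂ = −E₁ + 3·E₂; reading off coefficients, c₁ = (3, 3, -1) and c₂ = (1, -1, 3).
Hence T = (2, -3) ⊗ (3, -2) ⊗ (3, 3, -1) + (2, -1) ⊗ (2, -3) ⊗ (1, -1, 3), so rank(T) ≤ 2.
These bounds meet, so rank(T) = 2.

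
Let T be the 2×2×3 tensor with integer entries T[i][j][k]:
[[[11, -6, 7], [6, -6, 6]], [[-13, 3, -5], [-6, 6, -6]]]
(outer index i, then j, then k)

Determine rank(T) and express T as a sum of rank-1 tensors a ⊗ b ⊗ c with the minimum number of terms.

Lower bound: the mode-3 unfolding of T (rows indexed by k, columns by (i,j) = (0,0), (0,1), (1,0), (1,1)) is [[11, 6, -13, -6], [-6, -6, 3, 6], [7, 6, -5, -6]].
There the 2×2 minor on rows k ∈ {0, 1}, columns (i,j) ∈ {(0,0), (0,1)} is det [[11, 6], [-6, -6]] = -30 ≠ 0, so this unfolding has rank ≥ 2; CP rank is at least every unfolding rank, so rank(T) ≥ 2. (Flattening ranks never certify an upper bound on CP rank; for that we must actually write T with 2 rank-1 terms.)
Upper bound — finding two terms. Write S_k = T[:,:,k] for the frontal slices: S₀ = [[11, 6], [-13, -6]], S₁ = [[-6, -6], [3, 6]], S₂ = [[7, 6], [-5, -6]].
If T = a₁ ⊗ b₁ ⊗ c₁ + a₂ ⊗ b₂ ⊗ c₂ then each S_k = c₁[k]·a₁b₁ᵀ + c₂[k]·a₂b₂ᵀ. S₀ and S₁ are linearly independent, so a₁b₁ᵀ and a₂b₂ᵀ must span the same plane of matrices: they are the rank-1 matrices of the form x·S₀ + y·S₁.
det(x·S₀ + y·S₁) is 12·x² + 6·xy − 18·y² = 6·(2·x + 3·y)(x − y), vanishing at (x:y) = (3:-2) and (1:1).
M₁ = 3·S₀ − 2·S₁ = [[45, 30], [-45, -30]] = 15·(1, -1)(3, 2)ᵀ and M₂ = S₀ + S₁ = [[5, 0], [-10, 0]] = 5·(1, -2)(1, 0)ᵀ, so take a₁ = (1, -1), b₁ = (3, 2), a₂ = (1, -2), b₂ = (1, 0).
Each slice is an integer combination of E₁ = a₁b₁ᵀ and E₂ = a₂b₂ᵀ: S₀ = 3·E₁ + 2·E₂, S₁ = −3·E₁ + 3·E₂, S₂ = 3·E₁ − 2·E₂; reading off coefficients, c₁ = (3, -3, 3) and c₂ = (2, 3, -2).
Hence T = (1, -1) ⊗ (3, 2) ⊗ (3, -3, 3) + (1, -2) ⊗ (1, 0) ⊗ (2, 3, -2), so rank(T) ≤ 2.
These bounds meet, so rank(T) = 2.

rank(T) = 2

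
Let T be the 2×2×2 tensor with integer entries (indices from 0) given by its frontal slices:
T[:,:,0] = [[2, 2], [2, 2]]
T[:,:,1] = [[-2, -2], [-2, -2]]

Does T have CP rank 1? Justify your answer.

The mode-1 fibre T[:,0,0] = [2, 2] gives a = [1, 1] (primitive direction); the mode-2 fibre T[0,:,0] = [2, 2] gives b = [1, 1]; then c[k] = T[0,0,k] / (a[0]·b[0]) = [2, -2] / 1 = [2, -2].
Expanding [1, 1] ⊗ [1, 1] ⊗ [2, -2] reproduces all 8 entries of T, so T = [1, 1] ⊗ [1, 1] ⊗ [2, -2] and rank(T) ≤ 1.
Equivalently every frontal slice T[:,:,k] is c[k] times the rank-1 matrix [1, 1] ⊗ [1, 1]. So T has rank 1 (it is nonzero).

Yes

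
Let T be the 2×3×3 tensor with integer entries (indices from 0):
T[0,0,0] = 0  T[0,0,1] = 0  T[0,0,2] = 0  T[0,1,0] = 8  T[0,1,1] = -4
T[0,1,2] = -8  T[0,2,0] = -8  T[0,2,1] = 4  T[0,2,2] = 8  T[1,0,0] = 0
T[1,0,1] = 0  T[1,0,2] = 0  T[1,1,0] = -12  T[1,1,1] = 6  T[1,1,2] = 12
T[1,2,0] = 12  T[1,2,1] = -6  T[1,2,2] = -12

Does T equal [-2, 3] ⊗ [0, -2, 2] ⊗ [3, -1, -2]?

Reconstruct entry (0,1,0) from the claimed factors: Σₗ aₗ[0]bₗ[1]cₗ[0] = (-2)·(-2)·(3) = 12, but T[0,1,0] = 8. The claim is false.

No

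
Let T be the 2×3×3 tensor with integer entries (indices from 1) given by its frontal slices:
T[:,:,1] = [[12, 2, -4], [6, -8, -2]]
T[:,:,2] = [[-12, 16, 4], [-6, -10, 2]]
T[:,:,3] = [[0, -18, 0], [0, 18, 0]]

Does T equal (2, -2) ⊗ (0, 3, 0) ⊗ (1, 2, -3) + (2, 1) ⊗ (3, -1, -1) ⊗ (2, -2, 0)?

Reconstruct entrywise from the claimed factors. For example, T[2,1,3] = 0 and Σₗ aₗ[2]bₗ[1]cₗ[3] = (-2)·(0)·(-3) + (1)·(3)·(0) = 0; checking all 18 entries, every one matches. The claim holds.

Yes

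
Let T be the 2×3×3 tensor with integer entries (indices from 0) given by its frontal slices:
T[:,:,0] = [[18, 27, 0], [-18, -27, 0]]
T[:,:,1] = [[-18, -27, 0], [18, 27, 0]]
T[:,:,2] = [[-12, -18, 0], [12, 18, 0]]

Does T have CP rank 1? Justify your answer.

Yes

The mode-1 fibre T[:,0,0] = [18, -18] gives a = (1, -1) (primitive direction); the mode-2 fibre T[0,:,0] = [18, 27, 0] gives b = (2, 3, 0); then c[k] = T[0,0,k] / (a[0]·b[0]) = [18, -18, -12] / 2 = (9, -9, -6).
Expanding (1, -1) (x) (2, 3, 0) (x) (9, -9, -6) reproduces all 18 entries of T, so T = (1, -1) (x) (2, 3, 0) (x) (9, -9, -6) and rank(T) ≤ 1.
Equivalently every frontal slice T[:,:,k] is c[k] times the rank-1 matrix (1, -1) (x) (2, 3, 0). So T has rank 1 (it is nonzero).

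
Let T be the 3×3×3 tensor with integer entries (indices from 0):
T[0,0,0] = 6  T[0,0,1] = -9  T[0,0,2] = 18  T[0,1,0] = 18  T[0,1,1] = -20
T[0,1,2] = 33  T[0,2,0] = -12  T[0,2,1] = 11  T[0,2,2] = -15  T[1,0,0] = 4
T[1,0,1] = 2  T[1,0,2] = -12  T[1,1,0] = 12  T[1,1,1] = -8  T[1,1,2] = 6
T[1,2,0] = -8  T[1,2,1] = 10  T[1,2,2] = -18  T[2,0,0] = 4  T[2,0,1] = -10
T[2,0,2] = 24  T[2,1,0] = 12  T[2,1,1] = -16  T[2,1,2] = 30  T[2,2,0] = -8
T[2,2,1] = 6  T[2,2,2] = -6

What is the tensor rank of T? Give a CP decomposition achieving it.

rank(T) = 2

Lower bound: the mode-2 unfolding of T (rows indexed by j, columns by (i,k) = (0,0), (0,1), (0,2), (1,0), (1,1), (1,2), (2,0), (2,1), (2,2)) is [[6, -9, 18, 4, 2, -12, 4, -10, 24], [18, -20, 33, 12, -8, 6, 12, -16, 30], [-12, 11, -15, -8, 10, -18, -8, 6, -6]].
There the 2×2 minor on rows j ∈ {0, 1}, columns (i,k) ∈ {(0,0), (0,1)} is det [[6, -9], [18, -20]] = 42 ≠ 0, so this unfolding has rank ≥ 2; CP rank is at least every unfolding rank, so rank(T) ≥ 2. (Flattening ranks never certify an upper bound on CP rank; for that we must actually write T with 2 rank-1 terms.)
Upper bound — finding two terms. Write S_k = T[:,:,k] for the frontal slices: S₀ = [[6, 18, -12], [4, 12, -8], [4, 12, -8]], S₁ = [[-9, -20, 11], [2, -8, 10], [-10, -16, 6]], S₂ = [[18, 33, -15], [-12, 6, -18], [24, 30, -6]].
If T = a₁ ⊗ b₁ ⊗ c₁ + a₂ ⊗ b₂ ⊗ c₂ then each S_k = c₁[k]·a₁b₁ᵀ + c₂[k]·a₂b₂ᵀ. S₀ and S₁ are linearly independent, so a₁b₁ᵀ and a₂b₂ᵀ must span the same plane of matrices: they are the rank-1 matrices of the form x·S₀ + y·S₁.
The 2×2 minor of x·S₀ + y·S₁ on rows {0,1}, columns {0,1} is −112·xy + 112·y² = (-112)·(x − y)(y), vanishing at (x:y) = (1:1) and (1:0).
M₁ = S₀ + S₁ = [[-3, -2, -1], [6, 4, 2], [-6, -4, -2]] = −[1, -2, 2][3, 2, 1]ᵀ and M₂ = S₀ = [[6, 18, -12], [4, 12, -8], [4, 12, -8]] = 2·[3, 2, 2][1, 3, -2]ᵀ, so take a₁ = [1, -2, 2], b₁ = [3, 2, 1], a₂ = [3, 2, 2], b₂ = [1, 3, -2].
Each slice is an integer combination of E₁ = a₁b₁ᵀ and E₂ = a₂b₂ᵀ: S₀ = 2·E₂, S₁ = −E₁ − 2·E₂, S₂ = 3·E₁ + 3·E₂; reading off coefficients, c₁ = [0, -1, 3] and c₂ = [2, -2, 3].
Hence T = [1, -2, 2] ⊗ [3, 2, 1] ⊗ [0, -1, 3] + [3, 2, 2] ⊗ [1, 3, -2] ⊗ [2, -2, 3], so rank(T) ≤ 2.
These bounds meet, so rank(T) = 2.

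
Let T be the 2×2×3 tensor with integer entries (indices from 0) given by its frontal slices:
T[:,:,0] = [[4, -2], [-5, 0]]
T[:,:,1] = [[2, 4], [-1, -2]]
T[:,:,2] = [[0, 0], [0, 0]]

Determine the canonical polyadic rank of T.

Lower bound: the mode-3 unfolding of T (rows indexed by k, columns by (i,j) = (0,0), (0,1), (1,0), (1,1)) is [[4, -2, -5, 0], [2, 4, -1, -2], [0, 0, 0, 0]].
There the 2×2 minor on rows k ∈ {0, 1}, columns (i,j) ∈ {(0,0), (0,1)} is det [[4, -2], [2, 4]] = 20 ≠ 0, so this unfolding has rank ≥ 2; CP rank is at least every unfolding rank, so rank(T) ≥ 2. (Flattening ranks never certify an upper bound on CP rank; for that we must actually write T with 2 rank-1 terms.)
Upper bound — finding two terms. Write S_k = T[:,:,k] for the frontal slices: S₀ = [[4, -2], [-5, 0]], S₁ = [[2, 4], [-1, -2]], S₂ = [[0, 0], [0, 0]].
If T = a₁ ⊗ b₁ ⊗ c₁ + a₂ ⊗ b₂ ⊗ c₂ then each S_k = c₁[k]·a₁b₁ᵀ + c₂[k]·a₂b₂ᵀ. S₀ and S₁ are linearly independent, so a₁b₁ᵀ and a₂b₂ᵀ must span the same plane of matrices: they are the rank-1 matrices of the form x·S₀ + y·S₁.
det(x·S₀ + y·S₁) is −10·x² + 10·xy = (-10)·(x − y)(x), vanishing at (x:y) = (1:1) and (0:1).
M₁ = S₀ + S₁ = [[6, 2], [-6, -2]] = 2·(1, -1)(3, 1)ᵀ and M₂ = S₁ = [[2, 4], [-1, -2]] = (2, -1)(1, 2)ᵀ, so take a₁ = (1, -1), b₁ = (3, 1), a₂ = (2, -1), b₂ = (1, 2).
Each slice is an integer combination of E₁ = a₁b₁ᵀ and E₂ = a₂b₂ᵀ: S₀ = 2·E₁ − E₂, S₁ = E₂, S₂ = 0; reading off coefficients, c₁ = (2, 0, 0) and c₂ = (-1, 1, 0).
Hence T = (1, -1) ⊗ (3, 1) ⊗ (2, 0, 0) + (2, -1) ⊗ (1, 2) ⊗ (-1, 1, 0), so rank(T) ≤ 2.
These bounds meet, so rank(T) = 2.
Check entry T[0,0,0] = 4: (1)·(3)·(2) + (2)·(1)·(-1) = 4.

2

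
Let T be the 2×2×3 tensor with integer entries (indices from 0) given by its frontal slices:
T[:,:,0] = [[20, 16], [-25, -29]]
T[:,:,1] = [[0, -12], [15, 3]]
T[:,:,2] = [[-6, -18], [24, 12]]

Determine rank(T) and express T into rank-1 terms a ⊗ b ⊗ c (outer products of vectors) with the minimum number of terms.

Lower bound: the mode-2 unfolding of T (rows indexed by j, columns by (i,k) = (0,0), (0,1), (0,2), (1,0), (1,1), (1,2)) is [[20, 0, -6, -25, 15, 24], [16, -12, -18, -29, 3, 12]].
There the 2×2 minor on rows j ∈ {0, 1}, columns (i,k) ∈ {(0,0), (0,1)} is det [[20, 0], [16, -12]] = -240 ≠ 0, so this unfolding has rank ≥ 2; CP rank is at least every unfolding rank, so rank(T) ≥ 2. (Unfolding ranks only ever bound the CP rank from below — rank(T) can be strictly larger than all of them — so the matching upper bound has to come from an explicit 2-term decomposition.)
Upper bound — finding two terms. Write S_k = T[:,:,k] for the frontal slices: S₀ = [[20, 16], [-25, -29]], S₁ = [[0, -12], [15, 3]], S₂ = [[-6, -18], [24, 12]].
If T = a₁ ⊗ b₁ ⊗ c₁ + a₂ ⊗ b₂ ⊗ c₂ then each S_k = c₁[k]·a₁b₁ᵀ + c₂[k]·a₂b₂ᵀ. S₀ and S₁ are linearly independent, so a₁b₁ᵀ and a₂b₂ᵀ must span the same plane of matrices: they are the rank-1 matrices of the form x·S₀ + y·S₁.
det(x·S₀ + y·S₁) is −180·x² − 480·xy + 180·y² = (-60)·(x + 3·y)(3·x − y), vanishing at (x:y) = (3:-1) and (1:3).
M₁ = 3·S₀ − S₁ = [[60, 60], [-90, -90]] = 30·[2, -3][1, 1]ᵀ and M₂ = S₀ + 3·S₁ = [[20, -20], [20, -20]] = 20·[1, 1][1, -1]ᵀ, so take a₁ = [2, -3], b₁ = [1, 1], a₂ = [1, 1], b₂ = [1, -1].
Each slice is an integer combination of E₁ = a₁b₁ᵀ and E₂ = a₂b₂ᵀ: S₀ = 9·E₁ + 2·E₂, S₁ = −3·E₁ + 6·E₂, S₂ = −6·E₁ + 6·E₂; reading off coefficients, c₁ = [9, -3, -6] and c₂ = [2, 6, 6].
Hence T = [2, -3] ⊗ [1, 1] ⊗ [9, -3, -6] + [1, 1] ⊗ [1, -1] ⊗ [2, 6, 6], so rank(T) ≤ 2.
These bounds meet, so rank(T) = 2.

rank(T) = 2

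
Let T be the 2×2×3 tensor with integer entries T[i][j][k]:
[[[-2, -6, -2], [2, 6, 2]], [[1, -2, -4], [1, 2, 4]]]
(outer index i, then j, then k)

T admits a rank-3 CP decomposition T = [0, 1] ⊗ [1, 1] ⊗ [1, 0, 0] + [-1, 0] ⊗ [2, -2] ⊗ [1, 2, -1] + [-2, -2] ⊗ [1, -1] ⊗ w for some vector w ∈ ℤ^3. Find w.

Subtract the known terms from T to get the rank-1 residual R = [-2, -2] ⊗ [1, -1] ⊗ w, so R[i,j,k] = a[i]·b[j]·w[k]. Pick indices with nonzero a[0]·b[0] = (-2)·(1) = -2. Only the fibre through (0,0,·) is needed: R[0,0,:] = T[0,0,:] − Σₗ aₗ[0]bₗ[0]cₗ = [-2, -6, -2] − (0)·(1)·[1, 0, 0] − (-1)·(2)·[1, 2, -1] = [0, -2, -4]. Then w[k] = R[0,0,k] / -2 for each k, giving w = [0, -2, -4] / -2 = [0, 1, 2].

w = [0, 1, 2]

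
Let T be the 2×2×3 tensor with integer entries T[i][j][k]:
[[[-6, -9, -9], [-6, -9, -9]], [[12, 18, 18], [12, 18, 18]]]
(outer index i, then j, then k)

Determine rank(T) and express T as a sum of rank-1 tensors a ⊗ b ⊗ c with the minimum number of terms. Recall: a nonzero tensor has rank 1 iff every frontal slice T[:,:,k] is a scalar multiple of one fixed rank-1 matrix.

rank(T) = 1

Lower bound: T ≠ 0 (e.g. T[0,0,0] = -6), so rank(T) ≥ 1.
Upper bound: if T = a ⊗ b ⊗ c then every fibre of T is a multiple of the corresponding factor, so read the factors off the fibres through the nonzero entry T[0,0,0] = -6.
The mode-1 fibre T[:,0,0] = [-6, 12] gives a = [1, -2] (primitive direction); the mode-2 fibre T[0,:,0] = [-6, -6] gives b = [1, 1]; then c[k] = T[0,0,k] / (a[0]·b[0]) = [-6, -9, -9] / 1 = [-6, -9, -9].
Expanding [1, -2] ⊗ [1, 1] ⊗ [-6, -9, -9] reproduces all 12 entries of T, so T = [1, -2] ⊗ [1, 1] ⊗ [-6, -9, -9] and rank(T) ≤ 1.
These bounds meet, so rank(T) = 1.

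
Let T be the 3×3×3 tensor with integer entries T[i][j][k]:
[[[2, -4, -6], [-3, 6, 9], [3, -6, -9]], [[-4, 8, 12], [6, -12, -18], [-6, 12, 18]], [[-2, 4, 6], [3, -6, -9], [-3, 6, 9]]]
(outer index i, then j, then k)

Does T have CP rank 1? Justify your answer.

Yes

If T = a (x) b (x) c then every fibre of T is a multiple of the corresponding factor, so read the factors off the fibres through the nonzero entry T[0,0,0] = 2.
The mode-1 fibre T[:,0,0] = [2, -4, -2] gives a = [1, -2, -1] (primitive direction); the mode-2 fibre T[0,:,0] = [2, -3, 3] gives b = [2, -3, 3]; then c[k] = T[0,0,k] / (a[0]·b[0]) = [2, -4, -6] / 2 = [1, -2, -3].
Expanding [1, -2, -1] (x) [2, -3, 3] (x) [1, -2, -3] reproduces all 27 entries of T, so T = [1, -2, -1] (x) [2, -3, 3] (x) [1, -2, -3] and rank(T) ≤ 1.
Equivalently every frontal slice T[:,:,k] is c[k] times the rank-1 matrix [1, -2, -1] (x) [2, -3, 3]. So T has rank 1 (it is nonzero).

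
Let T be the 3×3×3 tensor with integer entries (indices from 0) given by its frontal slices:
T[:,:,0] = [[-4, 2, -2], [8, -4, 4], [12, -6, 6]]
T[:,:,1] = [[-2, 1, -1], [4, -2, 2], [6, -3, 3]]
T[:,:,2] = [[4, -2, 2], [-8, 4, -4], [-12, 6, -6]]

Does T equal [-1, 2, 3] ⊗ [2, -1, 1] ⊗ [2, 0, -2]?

Reconstruct entry (0,0,1) from the claimed factors: Σₗ aₗ[0]bₗ[0]cₗ[1] = (-1)·(2)·(0) = 0, but T[0,0,1] = -2. The claim is false.

No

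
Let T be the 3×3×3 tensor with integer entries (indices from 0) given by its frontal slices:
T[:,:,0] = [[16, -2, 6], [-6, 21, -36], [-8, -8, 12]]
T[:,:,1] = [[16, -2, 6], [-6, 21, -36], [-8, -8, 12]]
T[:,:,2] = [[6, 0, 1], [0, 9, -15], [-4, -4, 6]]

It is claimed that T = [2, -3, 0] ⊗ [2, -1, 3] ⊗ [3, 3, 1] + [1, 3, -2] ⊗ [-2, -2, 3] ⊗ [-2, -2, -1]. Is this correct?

No

Reconstruct entry (0,2,0) from the claimed factors: Σₗ aₗ[0]bₗ[2]cₗ[0] = (2)·(3)·(3) + (1)·(3)·(-2) = 12, but T[0,2,0] = 6. The claim is false.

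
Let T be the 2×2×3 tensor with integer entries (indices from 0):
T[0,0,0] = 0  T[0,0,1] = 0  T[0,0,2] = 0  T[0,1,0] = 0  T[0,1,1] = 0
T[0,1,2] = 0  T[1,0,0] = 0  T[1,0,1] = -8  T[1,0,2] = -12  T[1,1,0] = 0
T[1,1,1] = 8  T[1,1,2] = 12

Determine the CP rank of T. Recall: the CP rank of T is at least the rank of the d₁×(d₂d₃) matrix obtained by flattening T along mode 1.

1

Lower bound: T ≠ 0 (e.g. T[1,0,1] = -8), so rank(T) ≥ 1.
Upper bound: if T = a ⊗ b ⊗ c then every fibre of T is a multiple of the corresponding factor, so read the factors off the fibres through the nonzero entry T[1,0,1] = -8.
The mode-1 fibre T[:,0,1] = [0, -8] gives a = [0, 1] (primitive direction); the mode-2 fibre T[1,:,1] = [-8, 8] gives b = [1, -1]; then c[k] = T[1,0,k] / (a[1]·b[0]) = [0, -8, -12] / 1 = [0, -8, -12].
Expanding [0, 1] ⊗ [1, -1] ⊗ [0, -8, -12] reproduces all 12 entries of T, so T = [0, 1] ⊗ [1, -1] ⊗ [0, -8, -12] and rank(T) ≤ 1.
These bounds meet, so rank(T) = 1.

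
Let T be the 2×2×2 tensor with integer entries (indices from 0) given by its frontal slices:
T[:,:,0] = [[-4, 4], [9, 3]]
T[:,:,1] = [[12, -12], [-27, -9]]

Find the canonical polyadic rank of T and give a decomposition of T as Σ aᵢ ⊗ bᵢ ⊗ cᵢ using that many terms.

rank(T) = 2

Lower bound: the mode-1 unfolding of T (rows indexed by i, columns by (j,k) = (0,0), (0,1), (1,0), (1,1)) is [[-4, 12, 4, -12], [9, -27, 3, -9]].
There the 2×2 minor on rows i ∈ {0, 1}, columns (j,k) ∈ {(0,0), (1,0)} is det [[-4, 4], [9, 3]] = -48 ≠ 0, so this unfolding has rank ≥ 2; CP rank is at least every unfolding rank, so rank(T) ≥ 2. (Unfolding ranks only ever bound the CP rank from below — rank(T) can be strictly larger than all of them — so the matching upper bound has to come from an explicit 2-term decomposition.)
Upper bound — finding two terms. Every mode-3 slice of T is a multiple of one matrix: T[:,:,k] = c[k]·M with c = [1, -3] and M = [[-4, 4], [9, 3]] (rows indexed by i, columns by j). So it suffices to write M as a sum of two rank-1 matrices.
Splitting M by its rows (i = 0, 1), M = [1, 0][-4, 4]ᵀ + [0, 1][9, 3]ᵀ.
Hence T = [1, 0] ⊗ [-4, 4] ⊗ [1, -3] + [0, 1] ⊗ [9, 3] ⊗ [1, -3], so rank(T) ≤ 2.
These bounds meet, so rank(T) = 2.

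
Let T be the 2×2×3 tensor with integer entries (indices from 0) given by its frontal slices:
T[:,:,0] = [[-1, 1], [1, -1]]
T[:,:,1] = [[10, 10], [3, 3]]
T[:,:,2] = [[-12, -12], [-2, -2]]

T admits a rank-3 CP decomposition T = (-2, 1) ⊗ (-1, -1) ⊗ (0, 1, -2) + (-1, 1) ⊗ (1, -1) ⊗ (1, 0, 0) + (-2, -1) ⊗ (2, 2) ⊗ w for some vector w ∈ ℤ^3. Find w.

Subtract the known terms from T to get the rank-1 residual R = (-2, -1) ⊗ (2, 2) ⊗ w, so R[i,j,k] = a[i]·b[j]·w[k]. Pick indices with nonzero a[0]·b[0] = (-2)·(2) = -4. Only the fibre through (0,0,·) is needed: R[0,0,:] = T[0,0,:] − Σₗ aₗ[0]bₗ[0]cₗ = [-1, 10, -12] − (-2)·(-1)·(0, 1, -2) − (-1)·(1)·(1, 0, 0) = [0, 8, -8]. Then w[k] = R[0,0,k] / -4 for each k, giving w = [0, 8, -8] / -4 = (0, -2, 2).

w = (0, -2, 2)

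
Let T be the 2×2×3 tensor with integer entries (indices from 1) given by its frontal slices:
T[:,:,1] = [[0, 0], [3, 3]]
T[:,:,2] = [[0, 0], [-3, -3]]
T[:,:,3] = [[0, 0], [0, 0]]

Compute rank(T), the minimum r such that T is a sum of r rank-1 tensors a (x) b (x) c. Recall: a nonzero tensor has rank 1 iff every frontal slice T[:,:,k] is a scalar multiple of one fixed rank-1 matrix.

Lower bound: T ≠ 0 (e.g. T[2,1,1] = 3), so rank(T) ≥ 1.
Upper bound: the mode-1 fibre T[:,1,1] = [0, 3] gives a = [0, 1] (primitive direction); the mode-2 fibre T[2,:,1] = [3, 3] gives b = [1, 1]; then c[k] = T[2,1,k] / (a[2]·b[1]) = [3, -3, 0] / 1 = [3, -3, 0].
Expanding [0, 1] (x) [1, 1] (x) [3, -3, 0] reproduces all 12 entries of T, so T = [0, 1] (x) [1, 1] (x) [3, -3, 0] and rank(T) ≤ 1.
These bounds meet, so rank(T) = 1.

1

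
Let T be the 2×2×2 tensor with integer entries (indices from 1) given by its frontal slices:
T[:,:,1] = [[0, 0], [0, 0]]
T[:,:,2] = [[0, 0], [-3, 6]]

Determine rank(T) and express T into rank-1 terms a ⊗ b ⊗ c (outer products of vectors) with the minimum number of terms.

Lower bound: T ≠ 0 (e.g. T[2,1,2] = -3), so rank(T) ≥ 1.
Upper bound: if T = a ⊗ b ⊗ c then every fibre of T is a multiple of the corresponding factor, so read the factors off the fibres through the nonzero entry T[2,1,2] = -3.
The mode-1 fibre T[:,1,2] = [0, -3] gives a = [0, 1] (primitive direction); the mode-2 fibre T[2,:,2] = [-3, 6] gives b = [1, -2]; then c[k] = T[2,1,k] / (a[2]·b[1]) = [0, -3] / 1 = [0, -3].
Expanding [0, 1] ⊗ [1, -2] ⊗ [0, -3] reproduces all 8 entries of T, so T = [0, 1] ⊗ [1, -2] ⊗ [0, -3] and rank(T) ≤ 1.
These bounds meet, so rank(T) = 1.
Check entry T[2,2,1] = 0: (1)·(-2)·(0) = 0.

rank(T) = 1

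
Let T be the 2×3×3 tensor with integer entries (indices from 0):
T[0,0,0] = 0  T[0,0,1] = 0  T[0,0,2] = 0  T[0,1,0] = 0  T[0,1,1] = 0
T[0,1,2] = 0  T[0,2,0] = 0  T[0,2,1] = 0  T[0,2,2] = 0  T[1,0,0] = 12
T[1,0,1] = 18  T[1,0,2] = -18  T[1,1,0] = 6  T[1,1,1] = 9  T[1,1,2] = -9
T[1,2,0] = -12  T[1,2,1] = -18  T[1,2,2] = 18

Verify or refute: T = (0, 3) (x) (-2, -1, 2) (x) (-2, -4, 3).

No

Reconstruct entry (1,0,1) from the claimed factors: Σₗ aₗ[1]bₗ[0]cₗ[1] = (3)·(-2)·(-4) = 24, but T[1,0,1] = 18. The claim is false.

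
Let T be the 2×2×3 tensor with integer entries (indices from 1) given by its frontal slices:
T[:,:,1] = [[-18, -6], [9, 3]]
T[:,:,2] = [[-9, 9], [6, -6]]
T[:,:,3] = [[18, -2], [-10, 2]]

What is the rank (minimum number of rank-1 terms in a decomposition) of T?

2

Lower bound: the mode-1 unfolding of T (rows indexed by i, columns by (j,k) = (1,1), (1,2), (1,3), (2,1), (2,2), (2,3)) is [[-18, -9, 18, -6, 9, -2], [9, 6, -10, 3, -6, 2]].
There the 2×2 minor on rows i ∈ {1, 2}, columns (j,k) ∈ {(1,1), (1,2)} is det [[-18, -9], [9, 6]] = -27 ≠ 0, so this unfolding has rank ≥ 2; CP rank is at least every unfolding rank, so rank(T) ≥ 2. (Flattening ranks never certify an upper bound on CP rank; for that we must actually write T with 2 rank-1 terms.)
Upper bound — finding two terms. Write S_k = T[:,:,k] for the frontal slices: S₁ = [[-18, -6], [9, 3]], S₂ = [[-9, 9], [6, -6]], S₃ = [[18, -2], [-10, 2]].
If T = a₁ ⊗ b₁ ⊗ c₁ + a₂ ⊗ b₂ ⊗ c₂ then each S_k = c₁[k]·a₁b₁ᵀ + c₂[k]·a₂b₂ᵀ. S₁ and S₂ are linearly independent, so a₁b₁ᵀ and a₂b₂ᵀ must span the same plane of matrices: they are the rank-1 matrices of the form x·S₁ + y·S₂.
det(x·S₁ + y·S₂) is 36·xy = 36·(y)(x), vanishing at (x:y) = (1:0) and (0:1).
M₁ = S₁ = [[-18, -6], [9, 3]] = (-3)·[2, -1][3, 1]ᵀ and M₂ = S₂ = [[-9, 9], [6, -6]] = (-3)·[3, -2][1, -1]ᵀ, so take a₁ = [2, -1], b₁ = [3, 1], a₂ = [3, -2], b₂ = [1, -1].
Each slice is an integer combination of E₁ = a₁b₁ᵀ and E₂ = a₂b₂ᵀ: S₁ = −3·E₁, S₂ = −3·E₂, S₃ = 2·E₁ + 2·E₂; reading off coefficients, c₁ = [-3, 0, 2] and c₂ = [0, -3, 2].
Hence T = [2, -1] ⊗ [3, 1] ⊗ [-3, 0, 2] + [3, -2] ⊗ [1, -1] ⊗ [0, -3, 2], so rank(T) ≤ 2.
These bounds meet, so rank(T) = 2.
Check entry T[1,2,1] = -6: (2)·(1)·(-3) + (3)·(-1)·(0) = -6.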